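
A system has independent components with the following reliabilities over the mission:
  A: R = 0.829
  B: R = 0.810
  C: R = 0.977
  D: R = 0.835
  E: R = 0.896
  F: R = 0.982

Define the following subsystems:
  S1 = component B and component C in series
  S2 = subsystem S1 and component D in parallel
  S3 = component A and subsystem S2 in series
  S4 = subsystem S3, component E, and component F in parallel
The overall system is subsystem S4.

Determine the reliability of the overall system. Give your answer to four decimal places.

Series (B and C): 0.810000 × 0.977000 = 0.791370
Parallel ([0.791370] and D): 1 − (1 − 0.791370)(1 − 0.835000) = 0.965576
Series (A and [0.965576]): 0.829000 × 0.965576 = 0.800463
Parallel ([0.800463], E, and F): 1 − (1 − 0.800463)(1 − 0.896000)(1 − 0.982000) = 0.9996

0.9996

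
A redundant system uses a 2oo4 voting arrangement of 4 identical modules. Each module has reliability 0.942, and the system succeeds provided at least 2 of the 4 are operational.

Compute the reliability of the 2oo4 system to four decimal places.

R = Σ_{i=2}^{4} C(4,i) p^i (1−p)^{4−i} with p = 0.942
C(4,2)·0.942^2·0.058^2 = 0.017911
C(4,3)·0.942^3·0.058^1 = 0.193928
C(4,4)·0.942^4·0.058^0 = 0.787415
Sum = 0.9993

0.9993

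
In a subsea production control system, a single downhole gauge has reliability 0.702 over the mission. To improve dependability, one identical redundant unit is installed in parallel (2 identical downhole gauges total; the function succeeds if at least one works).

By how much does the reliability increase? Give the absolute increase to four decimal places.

0.2092

R_before = 0.702
R_after = 1 − (1 − 0.702)^2 = 0.9112
ΔR = 0.9112 − 0.702 = 0.2092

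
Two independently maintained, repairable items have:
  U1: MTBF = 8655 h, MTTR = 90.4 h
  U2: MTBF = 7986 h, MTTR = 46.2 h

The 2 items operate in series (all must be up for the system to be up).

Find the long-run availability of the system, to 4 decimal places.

0.9840

A(U1) = MTBF/(MTBF+MTTR) = 8655/(8655+90.4) = 0.989663
A(U2) = MTBF/(MTBF+MTTR) = 7986/(7986+46.2) = 0.994248
Series availability: 0.989663 × 0.994248 = 0.9840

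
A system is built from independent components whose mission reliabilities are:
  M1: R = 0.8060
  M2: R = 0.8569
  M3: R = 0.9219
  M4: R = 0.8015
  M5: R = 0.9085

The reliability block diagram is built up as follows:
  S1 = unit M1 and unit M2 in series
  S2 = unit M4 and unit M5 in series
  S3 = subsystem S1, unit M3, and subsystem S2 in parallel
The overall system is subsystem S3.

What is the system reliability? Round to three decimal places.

0.993

Series (M1 and M2): 0.80600 × 0.85690 = 0.69066
Series (M4 and M5): 0.80150 × 0.90850 = 0.72816
Parallel ([0.69066], M3, and [0.72816]): 1 − (1 − 0.69066)(1 − 0.92190)(1 − 0.72816) = 0.993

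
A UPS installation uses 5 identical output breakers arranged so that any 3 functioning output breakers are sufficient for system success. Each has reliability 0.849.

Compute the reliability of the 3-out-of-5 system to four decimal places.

R = Σ_{i=3}^{5} C(5,i) p^i (1−p)^{5−i} with p = 0.849
C(5,3)·0.849^3·0.151^2 = 0.139533
C(5,4)·0.849^4·0.151^1 = 0.392263
C(5,5)·0.849^5·0.151^0 = 0.441101
Sum = 0.9729

0.9729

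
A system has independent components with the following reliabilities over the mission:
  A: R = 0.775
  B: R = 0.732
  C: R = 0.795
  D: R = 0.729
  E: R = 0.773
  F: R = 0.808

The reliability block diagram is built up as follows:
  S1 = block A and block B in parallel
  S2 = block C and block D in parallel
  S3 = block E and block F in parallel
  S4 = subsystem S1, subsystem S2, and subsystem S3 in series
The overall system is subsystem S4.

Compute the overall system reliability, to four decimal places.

0.8488

Parallel (A and B): 1 − (1 − 0.775000)(1 − 0.732000) = 0.939700
Parallel (C and D): 1 − (1 − 0.795000)(1 − 0.729000) = 0.944445
Parallel (E and F): 1 − (1 − 0.773000)(1 − 0.808000) = 0.956416
Series ([0.939700], [0.944445], and [0.956416]): 0.939700 × 0.944445 × 0.956416 = 0.8488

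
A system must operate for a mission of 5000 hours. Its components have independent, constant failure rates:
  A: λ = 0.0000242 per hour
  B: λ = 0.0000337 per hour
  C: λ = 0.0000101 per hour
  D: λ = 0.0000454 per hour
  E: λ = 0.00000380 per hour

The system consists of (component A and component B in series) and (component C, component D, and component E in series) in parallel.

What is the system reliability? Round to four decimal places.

0.9355

R(A) = exp(−0.0000242 × 5000) = 0.886034
R(B) = exp(−0.0000337 × 5000) = 0.844931
R(C) = exp(−0.0000101 × 5000) = 0.950754
R(D) = exp(−0.0000454 × 5000) = 0.796921
R(E) = exp(−0.00000380 × 5000) = 0.981179
Series (A and B): 0.886034 × 0.844931 = 0.748638
Series (C, D, and E): 0.950754 × 0.796921 × 0.981179 = 0.743416
Parallel ([0.748638] and [0.743416]): 1 − (1 − 0.748638)(1 − 0.743416) = 0.9355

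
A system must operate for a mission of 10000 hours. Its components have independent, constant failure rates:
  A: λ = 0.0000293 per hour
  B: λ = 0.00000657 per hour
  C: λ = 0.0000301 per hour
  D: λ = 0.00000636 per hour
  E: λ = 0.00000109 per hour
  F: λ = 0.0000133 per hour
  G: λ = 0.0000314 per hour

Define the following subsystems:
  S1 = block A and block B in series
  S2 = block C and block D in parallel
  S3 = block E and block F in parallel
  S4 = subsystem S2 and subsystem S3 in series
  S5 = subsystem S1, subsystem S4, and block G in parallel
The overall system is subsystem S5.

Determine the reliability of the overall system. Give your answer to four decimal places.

R(A) = exp(−0.0000293 × 10000) = 0.746022
R(B) = exp(−0.00000657 × 10000) = 0.936412
R(C) = exp(−0.0000301 × 10000) = 0.740078
R(D) = exp(−0.00000636 × 10000) = 0.938380
R(E) = exp(−0.00000109 × 10000) = 0.989159
R(F) = exp(−0.0000133 × 10000) = 0.875465
R(G) = exp(−0.0000314 × 10000) = 0.730519
Series (A and B): 0.746022 × 0.936412 = 0.698584
Parallel (C and D): 1 − (1 − 0.740078)(1 − 0.938380) = 0.983984
Parallel (E and F): 1 − (1 − 0.989159)(1 − 0.875465) = 0.998650
Series ([0.983984] and [0.998650]): 0.983984 × 0.998650 = 0.982656
Parallel ([0.698584], [0.982656], and G): 1 − (1 − 0.698584)(1 − 0.982656)(1 − 0.730519) = 0.9986

0.9986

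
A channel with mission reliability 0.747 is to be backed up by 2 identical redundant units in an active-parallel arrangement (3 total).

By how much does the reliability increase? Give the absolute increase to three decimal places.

0.237

R_before = 0.747
R_after = 1 − (1 − 0.747)^3 = 0.984
ΔR = 0.984 − 0.747 = 0.237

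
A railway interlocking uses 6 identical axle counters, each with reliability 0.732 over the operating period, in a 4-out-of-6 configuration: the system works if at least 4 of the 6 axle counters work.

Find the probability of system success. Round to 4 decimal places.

0.8011

R = Σ_{i=4}^{6} C(6,i) p^i (1−p)^{6−i} with p = 0.732
C(6,4)·0.732^4·0.268^2 = 0.309318
C(6,5)·0.732^5·0.268^1 = 0.337941
C(6,6)·0.732^6·0.268^0 = 0.153839
Sum = 0.8011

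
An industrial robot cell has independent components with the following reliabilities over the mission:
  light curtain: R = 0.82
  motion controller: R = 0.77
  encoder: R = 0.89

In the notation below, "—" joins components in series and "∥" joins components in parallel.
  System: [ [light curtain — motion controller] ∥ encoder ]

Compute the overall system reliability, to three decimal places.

0.959

Series (light curtain and motion controller): 0.82000 × 0.77000 = 0.63140
Parallel ([0.63140] and encoder): 1 − (1 − 0.63140)(1 − 0.89000) = 0.959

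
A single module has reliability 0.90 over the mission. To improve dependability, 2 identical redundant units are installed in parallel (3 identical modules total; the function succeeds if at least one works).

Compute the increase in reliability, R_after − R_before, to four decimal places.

0.0990

R_before = 0.90
R_after = 1 − (1 − 0.90)^3 = 0.9990
ΔR = 0.9990 − 0.90 = 0.0990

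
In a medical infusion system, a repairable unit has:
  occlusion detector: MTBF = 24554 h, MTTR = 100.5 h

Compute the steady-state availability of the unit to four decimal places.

0.9959

A(occlusion detector) = MTBF/(MTBF+MTTR) = 24554/(24554+100.5) = 0.9959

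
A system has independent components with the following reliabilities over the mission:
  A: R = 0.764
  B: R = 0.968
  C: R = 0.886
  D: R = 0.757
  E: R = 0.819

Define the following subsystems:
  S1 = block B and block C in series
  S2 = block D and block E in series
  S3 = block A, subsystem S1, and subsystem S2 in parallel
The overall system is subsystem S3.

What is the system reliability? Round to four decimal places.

Series (B and C): 0.968000 × 0.886000 = 0.857648
Series (D and E): 0.757000 × 0.819000 = 0.619983
Parallel (A, [0.857648], and [0.619983]): 1 − (1 − 0.764000)(1 − 0.857648)(1 − 0.619983) = 0.9872

0.9872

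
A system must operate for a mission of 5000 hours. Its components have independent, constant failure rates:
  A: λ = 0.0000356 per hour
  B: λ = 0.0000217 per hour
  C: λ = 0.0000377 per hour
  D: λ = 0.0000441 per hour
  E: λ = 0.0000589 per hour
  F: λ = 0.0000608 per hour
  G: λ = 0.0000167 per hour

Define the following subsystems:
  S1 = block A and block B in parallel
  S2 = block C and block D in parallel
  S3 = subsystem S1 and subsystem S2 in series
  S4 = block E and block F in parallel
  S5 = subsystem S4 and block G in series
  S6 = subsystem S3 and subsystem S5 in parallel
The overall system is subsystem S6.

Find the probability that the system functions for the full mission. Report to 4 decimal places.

R(A) = exp(−0.0000356 × 5000) = 0.836942
R(B) = exp(−0.0000217 × 5000) = 0.897179
R(C) = exp(−0.0000377 × 5000) = 0.828201
R(D) = exp(−0.0000441 × 5000) = 0.802118
R(E) = exp(−0.0000589 × 5000) = 0.744904
R(F) = exp(−0.0000608 × 5000) = 0.737861
R(G) = exp(−0.0000167 × 5000) = 0.919891
Parallel (A and B): 1 − (1 − 0.836942)(1 − 0.897179) = 0.983234
Parallel (C and D): 1 − (1 − 0.828201)(1 − 0.802118) = 0.966004
Series ([0.983234] and [0.966004]): 0.983234 × 0.966004 = 0.949808
Parallel (E and F): 1 − (1 − 0.744904)(1 − 0.737861) = 0.933129
Series ([0.933129] and G): 0.933129 × 0.919891 = 0.858377
Parallel ([0.949808] and [0.858377]): 1 − (1 − 0.949808)(1 − 0.858377) = 0.9929

0.9929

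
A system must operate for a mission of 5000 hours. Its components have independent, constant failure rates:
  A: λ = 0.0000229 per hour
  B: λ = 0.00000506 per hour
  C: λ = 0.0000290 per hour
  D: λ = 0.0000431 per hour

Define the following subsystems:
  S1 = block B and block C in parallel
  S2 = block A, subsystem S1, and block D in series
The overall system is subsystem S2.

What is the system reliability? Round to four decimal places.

R(A) = exp(−0.0000229 × 5000) = 0.891812
R(B) = exp(−0.00000506 × 5000) = 0.975017
R(C) = exp(−0.0000290 × 5000) = 0.865022
R(D) = exp(−0.0000431 × 5000) = 0.806138
Parallel (B and C): 1 − (1 − 0.975017)(1 − 0.865022) = 0.996628
Series (A, [0.996628], and D): 0.891812 × 0.996628 × 0.806138 = 0.7165

0.7165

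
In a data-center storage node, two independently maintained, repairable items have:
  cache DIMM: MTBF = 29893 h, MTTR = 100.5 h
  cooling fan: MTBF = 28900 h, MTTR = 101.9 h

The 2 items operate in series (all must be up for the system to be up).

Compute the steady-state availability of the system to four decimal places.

0.9931

A(cache DIMM) = MTBF/(MTBF+MTTR) = 29893/(29893+100.5) = 0.996649
A(cooling fan) = MTBF/(MTBF+MTTR) = 28900/(28900+101.9) = 0.996486
Series availability: 0.996649 × 0.996486 = 0.9931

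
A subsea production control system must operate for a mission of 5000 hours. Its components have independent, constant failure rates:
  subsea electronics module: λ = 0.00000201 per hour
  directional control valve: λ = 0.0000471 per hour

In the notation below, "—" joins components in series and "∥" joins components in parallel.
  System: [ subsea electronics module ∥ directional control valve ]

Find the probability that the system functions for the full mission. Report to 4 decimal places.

0.9979

R(subsea electronics module) = exp(−0.00000201 × 5000) = 0.990000
R(directional control valve) = exp(−0.0000471 × 5000) = 0.790176
Parallel (subsea electronics module and directional control valve): 1 − (1 − 0.990000)(1 − 0.790176) = 0.9979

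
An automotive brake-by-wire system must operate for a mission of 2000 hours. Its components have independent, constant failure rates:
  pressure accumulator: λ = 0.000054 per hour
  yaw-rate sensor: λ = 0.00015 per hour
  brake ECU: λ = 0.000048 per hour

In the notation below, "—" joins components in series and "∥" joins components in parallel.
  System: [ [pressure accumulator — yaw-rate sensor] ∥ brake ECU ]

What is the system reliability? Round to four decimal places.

0.9693

R(pressure accumulator) = exp(−0.000054 × 2000) = 0.897628
R(yaw-rate sensor) = exp(−0.00015 × 2000) = 0.740818
R(brake ECU) = exp(−0.000048 × 2000) = 0.908464
Series (pressure accumulator and yaw-rate sensor): 0.897628 × 0.740818 = 0.664979
Parallel ([0.664979] and brake ECU): 1 − (1 − 0.664979)(1 − 0.908464) = 0.9693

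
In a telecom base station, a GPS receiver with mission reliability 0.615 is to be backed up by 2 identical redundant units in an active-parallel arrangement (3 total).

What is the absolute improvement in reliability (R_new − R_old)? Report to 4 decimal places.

0.3279

R_before = 0.615
R_after = 1 − (1 − 0.615)^3 = 0.9429
ΔR = 0.9429 − 0.615 = 0.3279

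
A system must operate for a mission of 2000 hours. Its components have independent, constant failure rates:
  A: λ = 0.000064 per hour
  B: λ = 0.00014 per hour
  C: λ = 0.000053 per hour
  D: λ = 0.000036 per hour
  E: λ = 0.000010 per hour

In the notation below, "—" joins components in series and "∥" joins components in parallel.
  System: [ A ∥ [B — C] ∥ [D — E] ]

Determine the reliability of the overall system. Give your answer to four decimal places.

0.9966

R(A) = exp(−0.000064 × 2000) = 0.879853
R(B) = exp(−0.00014 × 2000) = 0.755784
R(C) = exp(−0.000053 × 2000) = 0.899425
R(D) = exp(−0.000036 × 2000) = 0.930531
R(E) = exp(−0.000010 × 2000) = 0.980199
Series (B and C): 0.755784 × 0.899425 = 0.679771
Series (D and E): 0.930531 × 0.980199 = 0.912106
Parallel (A, [0.679771], and [0.912106]): 1 − (1 − 0.879853)(1 − 0.679771)(1 − 0.912106) = 0.9966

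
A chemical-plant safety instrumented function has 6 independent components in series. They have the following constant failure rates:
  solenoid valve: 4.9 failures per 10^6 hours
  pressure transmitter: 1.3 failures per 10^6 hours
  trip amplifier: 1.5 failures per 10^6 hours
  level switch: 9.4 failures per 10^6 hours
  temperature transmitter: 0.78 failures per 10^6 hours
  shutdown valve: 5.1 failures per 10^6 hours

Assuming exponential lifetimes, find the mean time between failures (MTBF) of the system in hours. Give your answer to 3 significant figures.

43500

Series of exponential components: λ_sys = Σ λ_i
λ_sys = 0.0000049 + 0.0000013 + 0.0000015 + 0.0000094 + 0.00000078 + 0.0000051 = 2.2980e-05 /h
MTBF = 1 / λ_sys = 43500 h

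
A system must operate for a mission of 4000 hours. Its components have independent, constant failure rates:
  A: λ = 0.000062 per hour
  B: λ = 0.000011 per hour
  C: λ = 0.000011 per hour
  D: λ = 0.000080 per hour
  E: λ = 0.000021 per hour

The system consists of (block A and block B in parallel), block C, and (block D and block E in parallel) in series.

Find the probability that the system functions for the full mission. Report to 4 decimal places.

R(A) = exp(−0.000062 × 4000) = 0.780360
R(B) = exp(−0.000011 × 4000) = 0.956954
R(C) = exp(−0.000011 × 4000) = 0.956954
R(D) = exp(−0.000080 × 4000) = 0.726149
R(E) = exp(−0.000021 × 4000) = 0.919431
Parallel (A and B): 1 − (1 − 0.780360)(1 − 0.956954) = 0.990545
Parallel (D and E): 1 − (1 − 0.726149)(1 − 0.919431) = 0.977936
Series ([0.990545], C, and [0.977936]): 0.990545 × 0.956954 × 0.977936 = 0.9270

0.9270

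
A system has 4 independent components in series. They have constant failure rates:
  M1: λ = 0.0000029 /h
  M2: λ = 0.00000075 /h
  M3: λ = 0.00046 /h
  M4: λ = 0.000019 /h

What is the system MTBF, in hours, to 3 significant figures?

2070

Series of exponential components: λ_sys = Σ λ_i
λ_sys = 0.0000029 + 0.00000075 + 0.00046 + 0.000019 = 4.8265e-04 /h
MTBF = 1 / λ_sys = 2070 h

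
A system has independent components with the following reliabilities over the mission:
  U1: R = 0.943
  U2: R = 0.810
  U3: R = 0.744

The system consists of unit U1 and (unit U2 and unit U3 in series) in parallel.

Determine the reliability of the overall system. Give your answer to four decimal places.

0.9774

Series (U2 and U3): 0.810000 × 0.744000 = 0.602640
Parallel (U1 and [0.602640]): 1 − (1 − 0.943000)(1 − 0.602640) = 0.9774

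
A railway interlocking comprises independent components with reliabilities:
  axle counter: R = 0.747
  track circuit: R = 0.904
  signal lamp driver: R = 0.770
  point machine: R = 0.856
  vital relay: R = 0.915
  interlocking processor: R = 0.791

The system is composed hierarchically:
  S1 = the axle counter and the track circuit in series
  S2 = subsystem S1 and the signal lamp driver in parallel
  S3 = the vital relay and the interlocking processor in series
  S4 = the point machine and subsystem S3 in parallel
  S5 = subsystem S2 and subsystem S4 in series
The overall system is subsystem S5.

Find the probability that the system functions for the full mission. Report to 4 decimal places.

Series (axle counter and track circuit): 0.747000 × 0.904000 = 0.675288
Parallel ([0.675288] and signal lamp driver): 1 − (1 − 0.675288)(1 − 0.770000) = 0.925316
Series (vital relay and interlocking processor): 0.915000 × 0.791000 = 0.723765
Parallel (point machine and [0.723765]): 1 − (1 − 0.856000)(1 − 0.723765) = 0.960222
Series ([0.925316] and [0.960222]): 0.925316 × 0.960222 = 0.8885

0.8885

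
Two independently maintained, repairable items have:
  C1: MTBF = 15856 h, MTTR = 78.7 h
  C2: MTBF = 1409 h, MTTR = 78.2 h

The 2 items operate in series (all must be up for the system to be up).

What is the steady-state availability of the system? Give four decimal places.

A(C1) = MTBF/(MTBF+MTTR) = 15856/(15856+78.7) = 0.995061
A(C2) = MTBF/(MTBF+MTTR) = 1409/(1409+78.2) = 0.947418
Series availability: 0.995061 × 0.947418 = 0.9427

0.9427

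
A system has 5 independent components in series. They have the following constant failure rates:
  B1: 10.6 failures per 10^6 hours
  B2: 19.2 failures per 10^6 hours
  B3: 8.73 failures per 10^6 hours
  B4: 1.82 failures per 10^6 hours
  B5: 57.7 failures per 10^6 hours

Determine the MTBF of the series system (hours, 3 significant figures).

Series of exponential components: λ_sys = Σ λ_i
λ_sys = 0.0000106 + 0.0000192 + 0.00000873 + 0.00000182 + 0.0000577 = 9.8050e-05 /h
MTBF = 1 / λ_sys = 10200 h

10200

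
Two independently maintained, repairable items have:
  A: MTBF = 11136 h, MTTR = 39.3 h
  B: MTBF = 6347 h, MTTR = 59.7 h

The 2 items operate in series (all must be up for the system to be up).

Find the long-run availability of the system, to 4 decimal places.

A(A) = MTBF/(MTBF+MTTR) = 11136/(11136+39.3) = 0.996483
A(B) = MTBF/(MTBF+MTTR) = 6347/(6347+59.7) = 0.990682
Series availability: 0.996483 × 0.990682 = 0.9872

0.9872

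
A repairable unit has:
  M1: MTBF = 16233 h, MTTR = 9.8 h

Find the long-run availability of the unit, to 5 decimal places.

A(M1) = MTBF/(MTBF+MTTR) = 16233/(16233+9.8) = 0.99940

0.99940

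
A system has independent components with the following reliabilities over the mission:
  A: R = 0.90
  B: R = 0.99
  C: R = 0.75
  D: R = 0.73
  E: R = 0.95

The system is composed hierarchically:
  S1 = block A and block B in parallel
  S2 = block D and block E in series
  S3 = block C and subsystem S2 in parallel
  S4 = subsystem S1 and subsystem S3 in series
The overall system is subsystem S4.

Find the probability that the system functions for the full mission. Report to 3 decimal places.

Parallel (A and B): 1 − (1 − 0.90000)(1 − 0.99000) = 0.99900
Series (D and E): 0.73000 × 0.95000 = 0.69350
Parallel (C and [0.69350]): 1 − (1 − 0.75000)(1 − 0.69350) = 0.92338
Series ([0.99900] and [0.92338]): 0.99900 × 0.92338 = 0.922

0.922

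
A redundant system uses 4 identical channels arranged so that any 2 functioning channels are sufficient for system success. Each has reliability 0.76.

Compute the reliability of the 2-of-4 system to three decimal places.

R = Σ_{i=2}^{4} C(4,i) p^i (1−p)^{4−i} with p = 0.76
C(4,2)·0.76^2·0.24^2 = 0.19962
C(4,3)·0.76^3·0.24^1 = 0.42142
C(4,4)·0.76^4·0.24^0 = 0.33362
Sum = 0.955

0.955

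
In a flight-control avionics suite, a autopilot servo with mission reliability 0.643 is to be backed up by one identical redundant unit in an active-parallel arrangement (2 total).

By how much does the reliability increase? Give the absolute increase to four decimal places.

0.2296

R_before = 0.643
R_after = 1 − (1 − 0.643)^2 = 0.8726
ΔR = 0.8726 − 0.643 = 0.2296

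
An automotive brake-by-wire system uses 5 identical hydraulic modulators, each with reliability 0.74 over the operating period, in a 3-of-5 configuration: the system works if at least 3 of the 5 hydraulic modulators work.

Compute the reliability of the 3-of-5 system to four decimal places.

R = Σ_{i=3}^{5} C(5,i) p^i (1−p)^{5−i} with p = 0.74
C(5,3)·0.74^3·0.26^2 = 0.273931
C(5,4)·0.74^4·0.26^1 = 0.389825
C(5,5)·0.74^5·0.26^0 = 0.221901
Sum = 0.8857

0.8857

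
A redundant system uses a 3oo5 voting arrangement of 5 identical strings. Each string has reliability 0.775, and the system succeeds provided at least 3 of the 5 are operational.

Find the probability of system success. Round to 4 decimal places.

R = Σ_{i=3}^{5} C(5,i) p^i (1−p)^{5−i} with p = 0.775
C(5,3)·0.775^3·0.225^2 = 0.235651
C(5,4)·0.775^4·0.225^1 = 0.405844
C(5,5)·0.775^5·0.225^0 = 0.279582
Sum = 0.9211

0.9211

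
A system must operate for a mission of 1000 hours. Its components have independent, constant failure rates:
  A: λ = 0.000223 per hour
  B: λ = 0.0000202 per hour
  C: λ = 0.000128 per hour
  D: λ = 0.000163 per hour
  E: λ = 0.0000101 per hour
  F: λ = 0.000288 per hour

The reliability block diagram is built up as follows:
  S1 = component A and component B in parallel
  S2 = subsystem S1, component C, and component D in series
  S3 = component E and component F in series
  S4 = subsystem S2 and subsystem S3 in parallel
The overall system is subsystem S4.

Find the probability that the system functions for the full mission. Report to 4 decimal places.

R(A) = exp(−0.000223 × 1000) = 0.800115
R(B) = exp(−0.0000202 × 1000) = 0.980003
R(C) = exp(−0.000128 × 1000) = 0.879853
R(D) = exp(−0.000163 × 1000) = 0.849591
R(E) = exp(−0.0000101 × 1000) = 0.989951
R(F) = exp(−0.000288 × 1000) = 0.749762
Parallel (A and B): 1 − (1 − 0.800115)(1 − 0.980003) = 0.996003
Series ([0.996003], C, and D): 0.996003 × 0.879853 × 0.849591 = 0.744527
Series (E and F): 0.989951 × 0.749762 = 0.742228
Parallel ([0.744527] and [0.742228]): 1 − (1 − 0.744527)(1 − 0.742228) = 0.9341

0.9341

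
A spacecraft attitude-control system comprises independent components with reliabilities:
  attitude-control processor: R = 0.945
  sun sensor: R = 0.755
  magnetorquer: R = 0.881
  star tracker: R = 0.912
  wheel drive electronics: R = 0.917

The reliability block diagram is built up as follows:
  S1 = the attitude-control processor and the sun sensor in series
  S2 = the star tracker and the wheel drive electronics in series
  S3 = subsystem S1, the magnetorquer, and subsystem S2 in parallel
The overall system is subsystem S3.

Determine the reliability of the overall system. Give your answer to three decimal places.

Series (attitude-control processor and sun sensor): 0.94500 × 0.75500 = 0.71348
Series (star tracker and wheel drive electronics): 0.91200 × 0.91700 = 0.83630
Parallel ([0.71348], magnetorquer, and [0.83630]): 1 − (1 − 0.71348)(1 − 0.88100)(1 − 0.83630) = 0.994

0.994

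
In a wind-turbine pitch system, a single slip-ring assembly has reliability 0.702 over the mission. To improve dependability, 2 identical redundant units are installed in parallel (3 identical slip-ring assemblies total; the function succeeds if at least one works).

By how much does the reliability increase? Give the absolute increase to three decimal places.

0.272

R_before = 0.702
R_after = 1 − (1 − 0.702)^3 = 0.974
ΔR = 0.974 − 0.702 = 0.272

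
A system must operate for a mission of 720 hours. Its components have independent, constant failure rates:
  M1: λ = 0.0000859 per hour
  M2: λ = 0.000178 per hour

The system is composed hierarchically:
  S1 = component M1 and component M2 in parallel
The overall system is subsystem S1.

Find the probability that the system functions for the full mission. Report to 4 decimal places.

0.9928

R(M1) = exp(−0.0000859 × 720) = 0.940026
R(M2) = exp(−0.000178 × 720) = 0.879713
Parallel (M1 and M2): 1 − (1 − 0.940026)(1 − 0.879713) = 0.9928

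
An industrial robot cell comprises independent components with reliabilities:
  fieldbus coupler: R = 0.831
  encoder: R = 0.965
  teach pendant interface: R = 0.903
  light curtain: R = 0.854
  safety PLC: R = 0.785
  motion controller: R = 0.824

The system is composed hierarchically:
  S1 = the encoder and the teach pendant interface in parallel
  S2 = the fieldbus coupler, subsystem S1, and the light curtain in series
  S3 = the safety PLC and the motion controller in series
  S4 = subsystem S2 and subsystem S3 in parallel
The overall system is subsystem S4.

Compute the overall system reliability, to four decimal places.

0.8966

Parallel (encoder and teach pendant interface): 1 − (1 − 0.965000)(1 − 0.903000) = 0.996605
Series (fieldbus coupler, [0.996605], and light curtain): 0.831000 × 0.996605 × 0.854000 = 0.707265
Series (safety PLC and motion controller): 0.785000 × 0.824000 = 0.646840
Parallel ([0.707265] and [0.646840]): 1 − (1 − 0.707265)(1 − 0.646840) = 0.8966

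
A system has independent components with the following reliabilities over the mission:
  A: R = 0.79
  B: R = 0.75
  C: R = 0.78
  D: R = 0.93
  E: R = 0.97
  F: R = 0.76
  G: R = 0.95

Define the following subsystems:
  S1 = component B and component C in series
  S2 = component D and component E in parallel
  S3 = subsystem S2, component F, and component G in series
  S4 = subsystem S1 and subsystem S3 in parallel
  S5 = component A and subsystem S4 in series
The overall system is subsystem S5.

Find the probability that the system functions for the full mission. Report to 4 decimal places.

0.6984

Series (B and C): 0.750000 × 0.780000 = 0.585000
Parallel (D and E): 1 − (1 − 0.930000)(1 − 0.970000) = 0.997900
Series ([0.997900], F, and G): 0.997900 × 0.760000 × 0.950000 = 0.720484
Parallel ([0.585000] and [0.720484]): 1 − (1 − 0.585000)(1 − 0.720484) = 0.884001
Series (A and [0.884001]): 0.790000 × 0.884001 = 0.6984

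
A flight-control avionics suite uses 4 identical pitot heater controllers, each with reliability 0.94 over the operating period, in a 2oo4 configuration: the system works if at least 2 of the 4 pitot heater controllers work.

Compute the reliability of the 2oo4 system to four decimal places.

0.9992

R = Σ_{i=2}^{4} C(4,i) p^i (1−p)^{4−i} with p = 0.94
C(4,2)·0.94^2·0.06^2 = 0.019086
C(4,3)·0.94^3·0.06^1 = 0.199340
C(4,4)·0.94^4·0.06^0 = 0.780749
Sum = 0.9992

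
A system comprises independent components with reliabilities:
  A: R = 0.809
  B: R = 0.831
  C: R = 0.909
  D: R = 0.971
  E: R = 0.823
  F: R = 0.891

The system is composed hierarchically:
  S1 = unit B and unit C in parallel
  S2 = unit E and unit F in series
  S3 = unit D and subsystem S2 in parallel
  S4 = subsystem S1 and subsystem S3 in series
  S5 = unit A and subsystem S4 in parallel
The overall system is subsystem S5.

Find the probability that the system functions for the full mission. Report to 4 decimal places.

0.9956

Parallel (B and C): 1 − (1 − 0.831000)(1 − 0.909000) = 0.984621
Series (E and F): 0.823000 × 0.891000 = 0.733293
Parallel (D and [0.733293]): 1 − (1 − 0.971000)(1 − 0.733293) = 0.992265
Series ([0.984621] and [0.992265]): 0.984621 × 0.992265 = 0.977005
Parallel (A and [0.977005]): 1 − (1 − 0.809000)(1 − 0.977005) = 0.9956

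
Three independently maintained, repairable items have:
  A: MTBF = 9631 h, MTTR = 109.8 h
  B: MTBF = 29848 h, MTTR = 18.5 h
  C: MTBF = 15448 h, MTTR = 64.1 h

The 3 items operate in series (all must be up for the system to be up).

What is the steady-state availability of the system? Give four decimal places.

A(A) = MTBF/(MTBF+MTTR) = 9631/(9631+109.8) = 0.988728
A(B) = MTBF/(MTBF+MTTR) = 29848/(29848+18.5) = 0.999381
A(C) = MTBF/(MTBF+MTTR) = 15448/(15448+64.1) = 0.995868
Series availability: 0.988728 × 0.999381 × 0.995868 = 0.9840

0.9840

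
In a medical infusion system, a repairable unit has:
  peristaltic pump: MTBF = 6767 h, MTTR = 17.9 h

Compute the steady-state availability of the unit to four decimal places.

A(peristaltic pump) = MTBF/(MTBF+MTTR) = 6767/(6767+17.9) = 0.9974

0.9974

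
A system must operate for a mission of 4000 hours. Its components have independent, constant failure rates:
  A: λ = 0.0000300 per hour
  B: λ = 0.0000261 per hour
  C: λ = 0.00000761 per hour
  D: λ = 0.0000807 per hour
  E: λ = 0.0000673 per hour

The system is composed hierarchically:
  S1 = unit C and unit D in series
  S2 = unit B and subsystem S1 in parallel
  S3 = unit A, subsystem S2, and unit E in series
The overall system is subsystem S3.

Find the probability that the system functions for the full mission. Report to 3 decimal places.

R(A) = exp(−0.0000300 × 4000) = 0.88692
R(B) = exp(−0.0000261 × 4000) = 0.90086
R(C) = exp(−0.00000761 × 4000) = 0.97002
R(D) = exp(−0.0000807 × 4000) = 0.72412
R(E) = exp(−0.0000673 × 4000) = 0.76399
Series (C and D): 0.97002 × 0.72412 = 0.70241
Parallel (B and [0.70241]): 1 − (1 − 0.90086)(1 − 0.70241) = 0.97050
Series (A, [0.97050], and E): 0.88692 × 0.97050 × 0.76399 = 0.658

0.658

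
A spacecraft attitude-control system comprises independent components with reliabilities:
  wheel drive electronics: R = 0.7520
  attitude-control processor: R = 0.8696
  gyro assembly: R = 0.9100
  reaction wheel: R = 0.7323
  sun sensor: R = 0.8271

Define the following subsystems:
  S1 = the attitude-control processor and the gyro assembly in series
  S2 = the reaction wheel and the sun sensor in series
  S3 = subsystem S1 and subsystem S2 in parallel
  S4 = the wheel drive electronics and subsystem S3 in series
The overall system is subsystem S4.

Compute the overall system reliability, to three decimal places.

Series (attitude-control processor and gyro assembly): 0.86960 × 0.91000 = 0.79134
Series (reaction wheel and sun sensor): 0.73230 × 0.82710 = 0.60569
Parallel ([0.79134] and [0.60569]): 1 − (1 − 0.79134)(1 − 0.60569) = 0.91772
Series (wheel drive electronics and [0.91772]): 0.75200 × 0.91772 = 0.690

0.690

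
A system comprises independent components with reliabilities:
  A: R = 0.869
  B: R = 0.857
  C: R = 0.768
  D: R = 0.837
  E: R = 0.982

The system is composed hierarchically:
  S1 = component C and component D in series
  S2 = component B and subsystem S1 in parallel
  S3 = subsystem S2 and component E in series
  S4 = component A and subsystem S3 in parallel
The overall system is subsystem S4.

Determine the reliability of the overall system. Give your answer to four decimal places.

Series (C and D): 0.768000 × 0.837000 = 0.642816
Parallel (B and [0.642816]): 1 − (1 − 0.857000)(1 − 0.642816) = 0.948923
Series ([0.948923] and E): 0.948923 × 0.982000 = 0.931842
Parallel (A and [0.931842]): 1 − (1 − 0.869000)(1 − 0.931842) = 0.9911

0.9911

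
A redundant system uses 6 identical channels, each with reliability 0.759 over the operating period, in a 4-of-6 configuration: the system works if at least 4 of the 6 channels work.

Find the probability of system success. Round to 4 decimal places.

0.8445

R = Σ_{i=4}^{6} C(6,i) p^i (1−p)^{6−i} with p = 0.759
C(6,4)·0.759^4·0.241^2 = 0.289130
C(6,5)·0.759^5·0.241^1 = 0.364231
C(6,6)·0.759^6·0.241^0 = 0.191184
Sum = 0.8445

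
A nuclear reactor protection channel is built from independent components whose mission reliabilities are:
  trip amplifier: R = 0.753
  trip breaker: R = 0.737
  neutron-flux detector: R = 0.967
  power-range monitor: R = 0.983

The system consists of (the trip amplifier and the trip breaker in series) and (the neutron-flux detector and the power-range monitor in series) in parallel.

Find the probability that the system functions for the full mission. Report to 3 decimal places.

0.978

Series (trip amplifier and trip breaker): 0.75300 × 0.73700 = 0.55496
Series (neutron-flux detector and power-range monitor): 0.96700 × 0.98300 = 0.95056
Parallel ([0.55496] and [0.95056]): 1 − (1 − 0.55496)(1 − 0.95056) = 0.978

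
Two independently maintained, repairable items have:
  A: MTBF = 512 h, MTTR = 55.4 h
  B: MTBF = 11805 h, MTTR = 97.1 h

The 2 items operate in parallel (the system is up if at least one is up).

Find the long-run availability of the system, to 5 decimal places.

A(A) = MTBF/(MTBF+MTTR) = 512/(512+55.4) = 0.902362
A(B) = MTBF/(MTBF+MTTR) = 11805/(11805+97.1) = 0.991842
Parallel availability: 1 − (1 − 0.902362)(1 − 0.991842) = 0.99920

0.99920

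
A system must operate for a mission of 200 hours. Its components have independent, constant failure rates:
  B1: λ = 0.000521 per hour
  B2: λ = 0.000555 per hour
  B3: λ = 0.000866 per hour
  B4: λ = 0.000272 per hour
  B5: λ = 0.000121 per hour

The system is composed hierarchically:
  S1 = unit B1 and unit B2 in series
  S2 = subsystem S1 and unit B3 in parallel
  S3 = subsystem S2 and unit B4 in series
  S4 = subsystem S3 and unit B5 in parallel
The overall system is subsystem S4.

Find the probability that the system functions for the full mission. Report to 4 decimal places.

R(B1) = exp(−0.000521 × 200) = 0.901045
R(B2) = exp(−0.000555 × 200) = 0.894939
R(B3) = exp(−0.000866 × 200) = 0.840969
R(B4) = exp(−0.000272 × 200) = 0.947053
R(B5) = exp(−0.000121 × 200) = 0.976090
Series (B1 and B2): 0.901045 × 0.894939 = 0.806380
Parallel ([0.806380] and B3): 1 − (1 − 0.806380)(1 − 0.840969) = 0.969208
Series ([0.969208] and B4): 0.969208 × 0.947053 = 0.917891
Parallel ([0.917891] and B5): 1 − (1 − 0.917891)(1 − 0.976090) = 0.9980

0.9980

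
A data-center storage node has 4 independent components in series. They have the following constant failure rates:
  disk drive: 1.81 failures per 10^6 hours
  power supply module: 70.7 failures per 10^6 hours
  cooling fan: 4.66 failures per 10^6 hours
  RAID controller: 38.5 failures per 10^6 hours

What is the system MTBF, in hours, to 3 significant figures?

Series of exponential components: λ_sys = Σ λ_i
λ_sys = 0.00000181 + 0.0000707 + 0.00000466 + 0.0000385 = 1.1567e-04 /h
MTBF = 1 / λ_sys = 8650 h

8650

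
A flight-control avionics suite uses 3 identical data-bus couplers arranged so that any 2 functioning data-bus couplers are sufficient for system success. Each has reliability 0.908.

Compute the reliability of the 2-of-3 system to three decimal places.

0.976

R = Σ_{i=2}^{3} C(3,i) p^i (1−p)^{3−i} with p = 0.908
C(3,2)·0.908^2·0.092^1 = 0.22755
C(3,3)·0.908^3·0.092^0 = 0.74861
Sum = 0.976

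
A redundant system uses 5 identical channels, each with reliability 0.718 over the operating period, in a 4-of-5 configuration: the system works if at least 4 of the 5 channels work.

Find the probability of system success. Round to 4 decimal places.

0.5655

R = Σ_{i=4}^{5} C(5,i) p^i (1−p)^{5−i} with p = 0.718
C(5,4)·0.718^4·0.282^1 = 0.374729
C(5,5)·0.718^5·0.282^0 = 0.190819
Sum = 0.5655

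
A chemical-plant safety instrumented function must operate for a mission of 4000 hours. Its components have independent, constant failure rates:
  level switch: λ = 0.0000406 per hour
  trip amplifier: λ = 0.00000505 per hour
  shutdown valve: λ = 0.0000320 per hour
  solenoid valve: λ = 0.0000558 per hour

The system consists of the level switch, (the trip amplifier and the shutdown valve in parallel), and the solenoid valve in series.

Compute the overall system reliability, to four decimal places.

R(level switch) = exp(−0.0000406 × 4000) = 0.850101
R(trip amplifier) = exp(−0.00000505 × 4000) = 0.980003
R(shutdown valve) = exp(−0.0000320 × 4000) = 0.879853
R(solenoid valve) = exp(−0.0000558 × 4000) = 0.799955
Parallel (trip amplifier and shutdown valve): 1 − (1 − 0.980003)(1 − 0.879853) = 0.997597
Series (level switch, [0.997597], and solenoid valve): 0.850101 × 0.997597 × 0.799955 = 0.6784

0.6784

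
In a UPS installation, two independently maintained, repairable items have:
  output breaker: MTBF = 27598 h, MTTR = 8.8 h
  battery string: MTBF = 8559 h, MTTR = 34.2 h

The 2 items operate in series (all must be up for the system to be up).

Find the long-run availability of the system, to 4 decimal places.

0.9957

A(output breaker) = MTBF/(MTBF+MTTR) = 27598/(27598+8.8) = 0.999681
A(battery string) = MTBF/(MTBF+MTTR) = 8559/(8559+34.2) = 0.996020
Series availability: 0.999681 × 0.996020 = 0.9957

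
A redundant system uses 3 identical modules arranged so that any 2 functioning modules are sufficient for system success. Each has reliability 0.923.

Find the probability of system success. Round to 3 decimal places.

R = Σ_{i=2}^{3} C(3,i) p^i (1−p)^{3−i} with p = 0.923
C(3,2)·0.923^2·0.077^1 = 0.19680
C(3,3)·0.923^3·0.077^0 = 0.78633
Sum = 0.983

0.983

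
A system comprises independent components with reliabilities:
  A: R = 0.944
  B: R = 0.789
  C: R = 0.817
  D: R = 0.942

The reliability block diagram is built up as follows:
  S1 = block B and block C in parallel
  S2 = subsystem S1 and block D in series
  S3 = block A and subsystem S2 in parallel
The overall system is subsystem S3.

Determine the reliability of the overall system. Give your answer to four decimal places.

0.9947

Parallel (B and C): 1 − (1 − 0.789000)(1 − 0.817000) = 0.961387
Series ([0.961387] and D): 0.961387 × 0.942000 = 0.905627
Parallel (A and [0.905627]): 1 − (1 − 0.944000)(1 − 0.905627) = 0.9947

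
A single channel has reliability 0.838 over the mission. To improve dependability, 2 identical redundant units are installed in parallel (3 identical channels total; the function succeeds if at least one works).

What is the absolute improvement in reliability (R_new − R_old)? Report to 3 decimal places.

0.158

R_before = 0.838
R_after = 1 − (1 − 0.838)^3 = 0.996
ΔR = 0.996 − 0.838 = 0.158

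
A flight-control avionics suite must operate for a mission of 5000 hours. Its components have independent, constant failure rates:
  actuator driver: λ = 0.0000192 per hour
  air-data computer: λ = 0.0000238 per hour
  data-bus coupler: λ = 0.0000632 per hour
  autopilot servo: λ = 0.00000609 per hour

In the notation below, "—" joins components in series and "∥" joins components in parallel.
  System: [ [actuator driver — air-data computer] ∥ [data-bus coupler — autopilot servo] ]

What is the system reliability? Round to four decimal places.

R(actuator driver) = exp(−0.0000192 × 5000) = 0.908464
R(air-data computer) = exp(−0.0000238 × 5000) = 0.887808
R(data-bus coupler) = exp(−0.0000632 × 5000) = 0.729059
R(autopilot servo) = exp(−0.00000609 × 5000) = 0.970009
Series (actuator driver and air-data computer): 0.908464 × 0.887808 = 0.806542
Series (data-bus coupler and autopilot servo): 0.729059 × 0.970009 = 0.707194
Parallel ([0.806542] and [0.707194]): 1 − (1 − 0.806542)(1 − 0.707194) = 0.9434

0.9434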